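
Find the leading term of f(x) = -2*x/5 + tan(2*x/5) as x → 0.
8*x**3/375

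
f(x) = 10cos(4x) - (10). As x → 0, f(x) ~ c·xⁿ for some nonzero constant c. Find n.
2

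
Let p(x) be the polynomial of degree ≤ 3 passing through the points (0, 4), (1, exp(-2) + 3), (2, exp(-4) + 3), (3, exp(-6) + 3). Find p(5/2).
(-5*exp(4) + 5 + 15*exp(2) + 49*exp(6))*exp(-6)/16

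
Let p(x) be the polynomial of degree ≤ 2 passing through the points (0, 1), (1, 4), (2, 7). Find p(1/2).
5/2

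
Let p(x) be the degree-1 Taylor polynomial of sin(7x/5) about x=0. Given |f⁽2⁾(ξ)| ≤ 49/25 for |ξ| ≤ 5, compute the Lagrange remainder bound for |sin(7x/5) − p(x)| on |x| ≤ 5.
49/2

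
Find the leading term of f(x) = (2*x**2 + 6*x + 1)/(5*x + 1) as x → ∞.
2*x/5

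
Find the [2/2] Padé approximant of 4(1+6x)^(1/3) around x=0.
(112*x**2/3 + 28*x + 4)/(10*x**2/3 + 5*x + 1)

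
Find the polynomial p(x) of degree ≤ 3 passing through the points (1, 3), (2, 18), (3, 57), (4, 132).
2*x**3 + x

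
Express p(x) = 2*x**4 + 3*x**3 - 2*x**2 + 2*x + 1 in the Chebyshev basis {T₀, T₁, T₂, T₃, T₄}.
(3/4)T₀ + (17/4)T₁ + (3/4)T₃ + (1/4)T₄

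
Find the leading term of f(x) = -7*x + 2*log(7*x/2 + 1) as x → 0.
-49*x**2/4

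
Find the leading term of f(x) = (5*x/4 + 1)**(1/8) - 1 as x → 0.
5*x/32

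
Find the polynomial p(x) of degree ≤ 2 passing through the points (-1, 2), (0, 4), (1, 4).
-x**2 + x + 4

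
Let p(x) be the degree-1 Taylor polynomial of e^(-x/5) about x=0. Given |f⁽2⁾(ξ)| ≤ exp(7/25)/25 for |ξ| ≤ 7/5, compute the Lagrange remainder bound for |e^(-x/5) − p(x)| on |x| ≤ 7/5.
49*exp(7/25)/1250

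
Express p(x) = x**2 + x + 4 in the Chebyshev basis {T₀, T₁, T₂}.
(9/2)T₀ + T₁ + (1/2)T₂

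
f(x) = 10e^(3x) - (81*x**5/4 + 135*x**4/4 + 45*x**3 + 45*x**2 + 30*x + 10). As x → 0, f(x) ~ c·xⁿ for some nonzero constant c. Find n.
6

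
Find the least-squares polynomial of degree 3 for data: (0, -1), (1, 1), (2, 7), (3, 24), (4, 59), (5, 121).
-67/63 + (566/189)x + (-127/63)x² + (34/27)x³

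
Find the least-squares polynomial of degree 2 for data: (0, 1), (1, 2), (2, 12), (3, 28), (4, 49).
4/7 + (-33/35)x + (23/7)x²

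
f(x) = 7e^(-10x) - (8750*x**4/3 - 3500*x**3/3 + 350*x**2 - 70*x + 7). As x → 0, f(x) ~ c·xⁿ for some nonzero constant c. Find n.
5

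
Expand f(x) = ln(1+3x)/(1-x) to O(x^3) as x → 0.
3*x - 3*x**2/2 + O(x**3)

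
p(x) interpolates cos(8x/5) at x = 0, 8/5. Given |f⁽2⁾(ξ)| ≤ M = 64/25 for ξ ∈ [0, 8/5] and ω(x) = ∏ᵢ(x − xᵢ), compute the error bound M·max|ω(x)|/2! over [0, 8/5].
512/625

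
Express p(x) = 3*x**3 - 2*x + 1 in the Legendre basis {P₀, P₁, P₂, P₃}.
P₀ + (-1/5)P₁ + (6/5)P₃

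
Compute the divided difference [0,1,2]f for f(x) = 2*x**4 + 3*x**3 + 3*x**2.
26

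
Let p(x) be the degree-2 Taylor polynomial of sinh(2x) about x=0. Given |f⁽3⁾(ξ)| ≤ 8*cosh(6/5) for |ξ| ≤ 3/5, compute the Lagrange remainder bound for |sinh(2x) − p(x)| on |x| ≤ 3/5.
36*cosh(6/5)/125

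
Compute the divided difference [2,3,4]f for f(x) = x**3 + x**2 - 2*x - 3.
10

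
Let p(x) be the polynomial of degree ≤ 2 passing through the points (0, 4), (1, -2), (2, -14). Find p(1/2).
7/4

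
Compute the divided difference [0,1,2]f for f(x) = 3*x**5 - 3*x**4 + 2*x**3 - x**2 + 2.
29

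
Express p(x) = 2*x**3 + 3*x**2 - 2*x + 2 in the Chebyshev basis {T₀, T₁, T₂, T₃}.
(7/2)T₀ + (-1/2)T₁ + (3/2)T₂ + (1/2)T₃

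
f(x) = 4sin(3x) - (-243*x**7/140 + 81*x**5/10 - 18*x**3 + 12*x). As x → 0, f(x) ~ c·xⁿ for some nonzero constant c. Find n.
9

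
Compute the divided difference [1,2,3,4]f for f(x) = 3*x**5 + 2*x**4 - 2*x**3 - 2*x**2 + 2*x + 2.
213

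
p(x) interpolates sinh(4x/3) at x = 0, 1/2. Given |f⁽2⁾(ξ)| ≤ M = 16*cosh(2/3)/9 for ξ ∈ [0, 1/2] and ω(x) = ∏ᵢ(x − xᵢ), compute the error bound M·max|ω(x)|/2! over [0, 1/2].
cosh(2/3)/18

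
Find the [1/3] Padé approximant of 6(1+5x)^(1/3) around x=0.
(25*x + 6)/(125*x**3/81 - 25*x**2/18 + 5*x/2 + 1)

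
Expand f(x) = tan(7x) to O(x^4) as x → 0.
7*x + 343*x**3/3 + O(x**4)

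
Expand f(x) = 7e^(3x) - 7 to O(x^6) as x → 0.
21*x + 63*x**2/2 + 63*x**3/2 + 189*x**4/8 + 567*x**5/40 + O(x**6)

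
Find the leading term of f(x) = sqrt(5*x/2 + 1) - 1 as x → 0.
5*x/4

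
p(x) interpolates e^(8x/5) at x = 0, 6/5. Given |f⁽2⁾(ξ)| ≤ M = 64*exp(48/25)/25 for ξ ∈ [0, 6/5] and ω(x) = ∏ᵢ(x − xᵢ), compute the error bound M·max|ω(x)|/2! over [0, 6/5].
288*exp(48/25)/625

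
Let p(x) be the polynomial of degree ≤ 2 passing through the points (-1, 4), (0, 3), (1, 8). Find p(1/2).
19/4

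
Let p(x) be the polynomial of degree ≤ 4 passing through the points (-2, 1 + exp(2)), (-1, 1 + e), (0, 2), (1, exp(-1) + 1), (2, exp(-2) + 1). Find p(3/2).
(35 + 140*e + (-5*exp(2) + 58 + 28*e)*exp(2))*exp(-2)/128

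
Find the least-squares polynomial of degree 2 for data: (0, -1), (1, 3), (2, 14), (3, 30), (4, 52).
-8/7 + (111/70)x + (41/14)x²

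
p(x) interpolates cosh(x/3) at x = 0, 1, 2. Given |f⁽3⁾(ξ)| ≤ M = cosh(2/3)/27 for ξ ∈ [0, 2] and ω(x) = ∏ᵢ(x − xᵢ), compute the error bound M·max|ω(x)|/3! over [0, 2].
sqrt(3)*cosh(2/3)/729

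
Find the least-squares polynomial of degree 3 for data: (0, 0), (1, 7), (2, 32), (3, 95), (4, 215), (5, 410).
1/14 + (313/84)x + (-5/28)x² + (19/6)x³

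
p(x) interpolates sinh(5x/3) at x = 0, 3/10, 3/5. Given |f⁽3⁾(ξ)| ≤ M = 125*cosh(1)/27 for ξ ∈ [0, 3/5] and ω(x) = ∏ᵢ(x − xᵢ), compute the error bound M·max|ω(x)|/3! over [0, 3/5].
sqrt(3)*cosh(1)/216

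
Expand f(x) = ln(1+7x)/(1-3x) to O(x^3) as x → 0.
7*x - 7*x**2/2 + O(x**3)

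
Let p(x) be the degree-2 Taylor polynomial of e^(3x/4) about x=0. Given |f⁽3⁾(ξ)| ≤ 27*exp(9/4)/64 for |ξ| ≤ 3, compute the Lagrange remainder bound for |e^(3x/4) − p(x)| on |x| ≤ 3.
243*exp(9/4)/128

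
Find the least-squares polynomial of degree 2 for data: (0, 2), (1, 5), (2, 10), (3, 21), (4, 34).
74/35 + (4/7)x + (13/7)x²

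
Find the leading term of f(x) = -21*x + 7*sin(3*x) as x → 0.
-63*x**3/2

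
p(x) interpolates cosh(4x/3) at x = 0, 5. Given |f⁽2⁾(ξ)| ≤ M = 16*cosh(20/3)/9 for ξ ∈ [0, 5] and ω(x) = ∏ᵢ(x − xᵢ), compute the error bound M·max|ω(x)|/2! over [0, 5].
50*cosh(20/3)/9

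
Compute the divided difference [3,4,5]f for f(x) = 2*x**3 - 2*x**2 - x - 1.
22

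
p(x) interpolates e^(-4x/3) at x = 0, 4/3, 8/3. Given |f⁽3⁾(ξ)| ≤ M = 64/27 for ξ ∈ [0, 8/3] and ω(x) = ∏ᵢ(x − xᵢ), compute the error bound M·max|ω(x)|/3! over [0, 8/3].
4096*sqrt(3)/19683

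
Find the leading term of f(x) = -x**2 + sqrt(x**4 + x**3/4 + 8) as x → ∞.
x/8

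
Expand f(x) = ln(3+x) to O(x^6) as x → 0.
log(3) + x/3 - x**2/18 + x**3/81 - x**4/324 + x**5/1215 + O(x**6)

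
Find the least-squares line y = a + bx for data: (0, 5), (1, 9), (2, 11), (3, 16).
a = 5, b = 7/2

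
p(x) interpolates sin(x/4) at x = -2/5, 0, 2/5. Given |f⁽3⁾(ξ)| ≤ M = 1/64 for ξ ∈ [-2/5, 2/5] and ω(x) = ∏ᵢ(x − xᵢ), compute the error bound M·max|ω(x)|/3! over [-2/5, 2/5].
sqrt(3)/27000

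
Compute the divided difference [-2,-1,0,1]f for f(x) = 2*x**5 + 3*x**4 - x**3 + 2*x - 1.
3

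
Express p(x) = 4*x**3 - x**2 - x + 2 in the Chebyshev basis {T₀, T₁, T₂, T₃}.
(3/2)T₀ + (2)T₁ + (-1/2)T₂ + T₃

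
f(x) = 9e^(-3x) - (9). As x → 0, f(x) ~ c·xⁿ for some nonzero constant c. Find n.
1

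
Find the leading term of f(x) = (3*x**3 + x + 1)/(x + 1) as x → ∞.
3*x**2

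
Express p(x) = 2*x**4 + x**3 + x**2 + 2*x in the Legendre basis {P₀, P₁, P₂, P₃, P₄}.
(11/15)P₀ + (13/5)P₁ + (38/21)P₂ + (2/5)P₃ + (16/35)P₄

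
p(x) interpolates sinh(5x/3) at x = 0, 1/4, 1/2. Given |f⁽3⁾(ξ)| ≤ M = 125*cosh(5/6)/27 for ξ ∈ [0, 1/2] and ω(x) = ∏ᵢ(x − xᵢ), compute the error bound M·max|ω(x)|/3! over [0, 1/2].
125*sqrt(3)*cosh(5/6)/46656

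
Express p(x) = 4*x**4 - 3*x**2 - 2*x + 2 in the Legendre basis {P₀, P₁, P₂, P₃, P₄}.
(9/5)P₀ + (-2)P₁ + (2/7)P₂ + (32/35)P₄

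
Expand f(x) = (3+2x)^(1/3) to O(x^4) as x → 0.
3**(1/3) + 2*3**(1/3)*x/9 - 4*3**(1/3)*x**2/81 + 40*3**(1/3)*x**3/2187 + O(x**4)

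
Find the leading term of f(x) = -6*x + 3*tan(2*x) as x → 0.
8*x**3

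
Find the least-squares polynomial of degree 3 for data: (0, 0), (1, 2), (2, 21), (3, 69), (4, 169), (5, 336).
-23/126 + (1181/756)x + (-103/63)x² + (319/108)x³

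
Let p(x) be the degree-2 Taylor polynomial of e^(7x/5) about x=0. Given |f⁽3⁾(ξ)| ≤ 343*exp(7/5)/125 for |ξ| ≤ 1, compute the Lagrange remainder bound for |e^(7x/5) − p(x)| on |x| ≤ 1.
343*exp(7/5)/750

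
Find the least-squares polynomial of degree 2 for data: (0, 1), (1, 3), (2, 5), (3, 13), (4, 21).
41/35 + (-1/7)x + (9/7)x²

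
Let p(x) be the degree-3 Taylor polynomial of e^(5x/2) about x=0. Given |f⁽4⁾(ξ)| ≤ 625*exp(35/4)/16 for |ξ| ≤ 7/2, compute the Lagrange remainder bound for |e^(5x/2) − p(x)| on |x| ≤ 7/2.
1500625*exp(35/4)/6144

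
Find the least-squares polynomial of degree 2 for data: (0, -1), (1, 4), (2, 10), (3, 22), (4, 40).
-3/7 + (6/7)x + (16/7)x²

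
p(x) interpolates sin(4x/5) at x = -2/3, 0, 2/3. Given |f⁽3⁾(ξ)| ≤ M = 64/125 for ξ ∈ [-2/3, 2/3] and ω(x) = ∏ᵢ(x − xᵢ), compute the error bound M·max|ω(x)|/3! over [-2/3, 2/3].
512*sqrt(3)/91125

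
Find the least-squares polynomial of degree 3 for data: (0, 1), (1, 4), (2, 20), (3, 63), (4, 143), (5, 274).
65/63 + (19/378)x + (13/18)x² + (55/27)x³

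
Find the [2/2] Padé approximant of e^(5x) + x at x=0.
(-145*x**2/36 + 8*x/3 + 1)/(125*x**2/36 - 10*x/3 + 1)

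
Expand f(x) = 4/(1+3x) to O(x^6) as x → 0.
4 - 12*x + 36*x**2 - 108*x**3 + 324*x**4 - 972*x**5 + O(x**6)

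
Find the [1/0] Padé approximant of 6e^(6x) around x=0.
36*x + 6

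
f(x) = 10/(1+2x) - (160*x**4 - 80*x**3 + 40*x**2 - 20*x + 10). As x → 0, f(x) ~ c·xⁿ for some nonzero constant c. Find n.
5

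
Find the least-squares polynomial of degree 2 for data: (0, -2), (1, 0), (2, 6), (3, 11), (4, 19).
-78/35 + (151/70)x + (11/14)x²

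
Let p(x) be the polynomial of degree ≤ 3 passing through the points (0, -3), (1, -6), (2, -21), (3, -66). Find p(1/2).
-33/8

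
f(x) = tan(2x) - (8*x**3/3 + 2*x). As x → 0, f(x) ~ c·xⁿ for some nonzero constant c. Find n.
5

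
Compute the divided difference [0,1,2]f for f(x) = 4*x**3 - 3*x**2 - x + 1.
9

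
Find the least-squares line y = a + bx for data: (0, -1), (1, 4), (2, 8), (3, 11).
a = -1/2, b = 4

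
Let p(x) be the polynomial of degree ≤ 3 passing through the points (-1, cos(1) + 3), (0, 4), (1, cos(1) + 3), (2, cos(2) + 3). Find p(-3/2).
-5*cos(2)/16 + 13/16 + 7*cos(1)/2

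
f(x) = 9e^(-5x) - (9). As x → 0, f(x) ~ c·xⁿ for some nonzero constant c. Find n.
1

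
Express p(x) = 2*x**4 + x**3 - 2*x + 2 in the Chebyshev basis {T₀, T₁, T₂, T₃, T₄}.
(11/4)T₀ + (-5/4)T₁ + T₂ + (1/4)T₃ + (1/4)T₄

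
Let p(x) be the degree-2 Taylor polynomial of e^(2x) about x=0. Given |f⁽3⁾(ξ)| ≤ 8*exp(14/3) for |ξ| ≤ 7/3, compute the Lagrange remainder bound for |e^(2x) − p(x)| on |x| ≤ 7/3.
1372*exp(14/3)/81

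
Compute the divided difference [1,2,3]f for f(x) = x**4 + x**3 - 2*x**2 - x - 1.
29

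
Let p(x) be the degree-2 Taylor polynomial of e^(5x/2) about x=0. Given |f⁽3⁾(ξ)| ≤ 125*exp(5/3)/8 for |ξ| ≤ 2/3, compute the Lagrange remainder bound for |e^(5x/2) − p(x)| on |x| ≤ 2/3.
125*exp(5/3)/162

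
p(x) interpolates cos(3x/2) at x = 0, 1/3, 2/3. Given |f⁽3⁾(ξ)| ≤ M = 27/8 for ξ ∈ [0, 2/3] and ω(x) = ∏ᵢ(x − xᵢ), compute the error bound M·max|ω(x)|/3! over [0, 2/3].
sqrt(3)/216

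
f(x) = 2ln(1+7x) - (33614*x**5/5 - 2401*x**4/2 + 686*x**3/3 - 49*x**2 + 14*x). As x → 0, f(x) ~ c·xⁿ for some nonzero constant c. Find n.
6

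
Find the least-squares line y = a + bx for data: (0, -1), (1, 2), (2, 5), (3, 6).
a = -3/5, b = 12/5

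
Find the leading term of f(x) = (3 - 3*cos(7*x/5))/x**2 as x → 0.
147/50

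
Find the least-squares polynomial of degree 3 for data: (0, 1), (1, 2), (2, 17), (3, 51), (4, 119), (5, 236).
38/63 + (667/378)x + (-143/126)x² + (55/27)x³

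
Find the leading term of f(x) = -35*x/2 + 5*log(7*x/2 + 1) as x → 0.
-245*x**2/8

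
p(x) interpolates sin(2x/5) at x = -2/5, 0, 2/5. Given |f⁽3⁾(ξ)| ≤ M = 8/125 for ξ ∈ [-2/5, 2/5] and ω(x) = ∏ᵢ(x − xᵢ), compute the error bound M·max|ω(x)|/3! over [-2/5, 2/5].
64*sqrt(3)/421875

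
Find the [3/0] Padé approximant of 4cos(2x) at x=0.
4 - 8*x**2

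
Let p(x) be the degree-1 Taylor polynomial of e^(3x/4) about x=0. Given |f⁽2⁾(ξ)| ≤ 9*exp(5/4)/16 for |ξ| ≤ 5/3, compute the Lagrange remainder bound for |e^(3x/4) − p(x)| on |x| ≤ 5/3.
25*exp(5/4)/32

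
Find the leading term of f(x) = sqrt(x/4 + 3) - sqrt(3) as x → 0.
sqrt(3)*x/24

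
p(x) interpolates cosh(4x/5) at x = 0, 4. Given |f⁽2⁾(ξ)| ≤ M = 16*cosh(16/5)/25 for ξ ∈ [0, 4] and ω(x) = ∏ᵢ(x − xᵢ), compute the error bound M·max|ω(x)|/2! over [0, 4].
32*cosh(16/5)/25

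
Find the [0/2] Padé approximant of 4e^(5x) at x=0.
4/(25*x**2/2 - 5*x + 1)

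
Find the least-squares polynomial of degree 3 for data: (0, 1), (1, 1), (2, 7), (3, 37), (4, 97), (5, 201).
11/9 + (-316/189)x + (-82/63)x² + (52/27)x³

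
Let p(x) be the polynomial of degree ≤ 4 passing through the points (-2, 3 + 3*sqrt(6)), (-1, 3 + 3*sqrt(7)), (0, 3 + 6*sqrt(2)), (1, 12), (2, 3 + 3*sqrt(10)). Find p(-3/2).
-105*sqrt(2)/32 - 15*sqrt(10)/128 + 105*sqrt(6)/128 + 159/32 + 105*sqrt(7)/32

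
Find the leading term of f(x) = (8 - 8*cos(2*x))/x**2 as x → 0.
16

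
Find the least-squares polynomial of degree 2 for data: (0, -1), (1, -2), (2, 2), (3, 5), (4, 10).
-10/7 + (-17/70)x + (11/14)x²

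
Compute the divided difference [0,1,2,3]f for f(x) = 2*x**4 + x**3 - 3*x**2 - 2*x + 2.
13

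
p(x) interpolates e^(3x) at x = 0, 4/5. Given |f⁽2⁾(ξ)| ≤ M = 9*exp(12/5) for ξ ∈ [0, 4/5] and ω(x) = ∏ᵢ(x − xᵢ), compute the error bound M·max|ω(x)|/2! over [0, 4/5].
18*exp(12/5)/25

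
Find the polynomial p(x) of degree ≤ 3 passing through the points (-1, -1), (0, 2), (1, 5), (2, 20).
2*x**3 + x + 2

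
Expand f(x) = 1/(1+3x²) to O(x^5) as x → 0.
1 - 3*x**2 + 9*x**4 + O(x**5)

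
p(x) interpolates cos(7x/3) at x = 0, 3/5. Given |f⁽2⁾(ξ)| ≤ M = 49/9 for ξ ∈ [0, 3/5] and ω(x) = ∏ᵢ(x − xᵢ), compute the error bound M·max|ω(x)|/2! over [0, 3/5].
49/200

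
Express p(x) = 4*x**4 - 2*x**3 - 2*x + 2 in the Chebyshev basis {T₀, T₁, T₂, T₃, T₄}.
(7/2)T₀ + (-7/2)T₁ + (2)T₂ + (-1/2)T₃ + (1/2)T₄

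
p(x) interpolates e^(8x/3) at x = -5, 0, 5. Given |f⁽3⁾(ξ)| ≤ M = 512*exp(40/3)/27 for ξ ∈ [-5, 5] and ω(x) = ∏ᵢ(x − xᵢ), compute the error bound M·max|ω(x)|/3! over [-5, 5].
64000*sqrt(3)*exp(40/3)/729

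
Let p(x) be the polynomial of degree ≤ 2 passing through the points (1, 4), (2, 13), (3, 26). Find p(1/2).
1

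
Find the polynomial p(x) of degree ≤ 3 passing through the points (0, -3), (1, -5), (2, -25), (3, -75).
-2*x**3 - 3*x**2 + 3*x - 3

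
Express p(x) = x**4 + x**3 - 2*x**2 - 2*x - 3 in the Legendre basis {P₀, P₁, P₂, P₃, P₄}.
(-52/15)P₀ + (-7/5)P₁ + (-16/21)P₂ + (2/5)P₃ + (8/35)P₄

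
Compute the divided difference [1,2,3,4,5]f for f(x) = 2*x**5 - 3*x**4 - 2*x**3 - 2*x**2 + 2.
27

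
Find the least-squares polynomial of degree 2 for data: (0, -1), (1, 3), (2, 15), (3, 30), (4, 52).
-43/35 + (151/70)x + (39/14)x²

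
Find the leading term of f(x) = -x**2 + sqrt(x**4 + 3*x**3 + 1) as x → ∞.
3*x/2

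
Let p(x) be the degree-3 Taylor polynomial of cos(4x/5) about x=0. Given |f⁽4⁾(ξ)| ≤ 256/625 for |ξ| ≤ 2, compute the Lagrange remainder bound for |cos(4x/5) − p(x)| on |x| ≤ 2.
512/1875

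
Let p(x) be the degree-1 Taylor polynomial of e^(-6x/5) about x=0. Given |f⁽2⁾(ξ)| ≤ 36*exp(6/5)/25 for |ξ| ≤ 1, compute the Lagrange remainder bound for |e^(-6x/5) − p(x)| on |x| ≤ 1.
18*exp(6/5)/25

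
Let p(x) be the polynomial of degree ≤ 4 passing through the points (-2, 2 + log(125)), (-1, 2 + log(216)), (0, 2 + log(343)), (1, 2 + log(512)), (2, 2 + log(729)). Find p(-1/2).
2 + log(147*3**(35/64)*5**(113/128)*7**(7/64)/5)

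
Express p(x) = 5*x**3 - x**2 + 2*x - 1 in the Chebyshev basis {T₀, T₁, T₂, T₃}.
(-3/2)T₀ + (23/4)T₁ + (-1/2)T₂ + (5/4)T₃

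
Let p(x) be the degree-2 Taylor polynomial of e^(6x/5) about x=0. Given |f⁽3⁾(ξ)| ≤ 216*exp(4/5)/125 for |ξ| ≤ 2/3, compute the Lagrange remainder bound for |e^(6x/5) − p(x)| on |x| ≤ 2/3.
32*exp(4/5)/375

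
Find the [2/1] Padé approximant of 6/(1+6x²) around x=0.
6 - 36*x**2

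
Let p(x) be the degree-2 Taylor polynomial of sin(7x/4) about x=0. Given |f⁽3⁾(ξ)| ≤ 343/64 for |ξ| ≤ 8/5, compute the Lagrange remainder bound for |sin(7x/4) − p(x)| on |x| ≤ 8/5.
1372/375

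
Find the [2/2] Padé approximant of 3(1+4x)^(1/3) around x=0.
(112*x**2/9 + 14*x + 3)/(40*x**2/27 + 10*x/3 + 1)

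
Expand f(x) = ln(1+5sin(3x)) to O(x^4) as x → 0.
15*x - 225*x**2/2 + 2205*x**3/2 + O(x**4)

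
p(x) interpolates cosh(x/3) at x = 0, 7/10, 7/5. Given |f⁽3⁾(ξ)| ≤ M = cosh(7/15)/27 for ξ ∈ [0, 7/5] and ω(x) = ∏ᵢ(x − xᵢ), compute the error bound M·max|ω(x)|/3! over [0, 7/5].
343*sqrt(3)*cosh(7/15)/729000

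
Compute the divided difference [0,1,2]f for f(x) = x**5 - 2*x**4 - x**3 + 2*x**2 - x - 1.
0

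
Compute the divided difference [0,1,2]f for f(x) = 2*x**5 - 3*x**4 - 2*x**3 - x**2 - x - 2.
2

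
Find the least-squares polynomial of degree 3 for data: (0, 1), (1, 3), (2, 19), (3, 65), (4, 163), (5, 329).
20/21 + (253/126)x + (-17/6)x² + (28/9)x³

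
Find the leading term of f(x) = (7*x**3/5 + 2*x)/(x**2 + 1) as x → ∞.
7*x/5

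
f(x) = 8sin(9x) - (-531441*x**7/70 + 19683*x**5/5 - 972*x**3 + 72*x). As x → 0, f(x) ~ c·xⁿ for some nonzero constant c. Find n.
9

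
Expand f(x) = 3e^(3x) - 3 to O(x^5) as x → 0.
9*x + 27*x**2/2 + 27*x**3/2 + 81*x**4/8 + O(x**5)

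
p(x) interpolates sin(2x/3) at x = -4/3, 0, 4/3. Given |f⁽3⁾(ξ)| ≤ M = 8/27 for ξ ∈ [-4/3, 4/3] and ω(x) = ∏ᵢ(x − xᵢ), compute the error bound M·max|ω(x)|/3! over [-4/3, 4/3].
512*sqrt(3)/19683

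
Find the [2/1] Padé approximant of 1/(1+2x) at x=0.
1/(2*x + 1)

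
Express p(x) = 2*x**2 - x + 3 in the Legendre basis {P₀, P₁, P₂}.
(11/3)P₀ - P₁ + (4/3)P₂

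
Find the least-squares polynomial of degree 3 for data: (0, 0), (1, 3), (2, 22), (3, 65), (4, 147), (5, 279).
-19/126 + (463/756)x + (137/126)x² + (215/108)x³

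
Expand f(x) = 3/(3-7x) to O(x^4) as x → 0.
1 + 7*x/3 + 49*x**2/9 + 343*x**3/27 + O(x**4)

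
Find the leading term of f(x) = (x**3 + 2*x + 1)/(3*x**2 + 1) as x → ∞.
x/3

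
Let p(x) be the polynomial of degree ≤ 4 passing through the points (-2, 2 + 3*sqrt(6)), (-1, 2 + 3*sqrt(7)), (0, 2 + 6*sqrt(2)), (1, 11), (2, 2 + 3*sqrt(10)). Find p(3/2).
-105*sqrt(2)/32 - 15*sqrt(6)/128 + 21*sqrt(7)/32 + 105*sqrt(10)/128 + 379/32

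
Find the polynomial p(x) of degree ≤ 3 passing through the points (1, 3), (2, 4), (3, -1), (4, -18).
-x**3 + 3*x**2 - x + 2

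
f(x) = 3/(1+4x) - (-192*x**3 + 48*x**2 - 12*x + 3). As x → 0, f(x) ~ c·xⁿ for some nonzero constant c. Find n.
4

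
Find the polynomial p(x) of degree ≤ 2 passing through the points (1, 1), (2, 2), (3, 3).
x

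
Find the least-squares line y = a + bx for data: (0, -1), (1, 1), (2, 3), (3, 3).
a = -3/5, b = 7/5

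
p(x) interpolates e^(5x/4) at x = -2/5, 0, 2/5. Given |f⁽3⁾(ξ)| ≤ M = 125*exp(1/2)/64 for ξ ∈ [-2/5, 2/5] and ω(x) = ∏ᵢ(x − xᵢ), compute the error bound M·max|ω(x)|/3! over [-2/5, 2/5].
sqrt(3)*exp(1/2)/216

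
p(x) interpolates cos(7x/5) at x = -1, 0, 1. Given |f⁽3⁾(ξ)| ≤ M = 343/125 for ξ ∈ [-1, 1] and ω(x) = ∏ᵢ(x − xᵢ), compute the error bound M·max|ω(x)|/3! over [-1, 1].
343*sqrt(3)/3375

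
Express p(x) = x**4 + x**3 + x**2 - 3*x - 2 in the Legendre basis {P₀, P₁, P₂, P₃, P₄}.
(-22/15)P₀ + (-12/5)P₁ + (26/21)P₂ + (2/5)P₃ + (8/35)P₄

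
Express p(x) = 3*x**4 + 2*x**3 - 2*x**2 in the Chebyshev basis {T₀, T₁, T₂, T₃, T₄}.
(1/8)T₀ + (3/2)T₁ + (1/2)T₂ + (1/2)T₃ + (3/8)T₄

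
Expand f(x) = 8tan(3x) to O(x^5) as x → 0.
24*x + 72*x**3 + O(x**5)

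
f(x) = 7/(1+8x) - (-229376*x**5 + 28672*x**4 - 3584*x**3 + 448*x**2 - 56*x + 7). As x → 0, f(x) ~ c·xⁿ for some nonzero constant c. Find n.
6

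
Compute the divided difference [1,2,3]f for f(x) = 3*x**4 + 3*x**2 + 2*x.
78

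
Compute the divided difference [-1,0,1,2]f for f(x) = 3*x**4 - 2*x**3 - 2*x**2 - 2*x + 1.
4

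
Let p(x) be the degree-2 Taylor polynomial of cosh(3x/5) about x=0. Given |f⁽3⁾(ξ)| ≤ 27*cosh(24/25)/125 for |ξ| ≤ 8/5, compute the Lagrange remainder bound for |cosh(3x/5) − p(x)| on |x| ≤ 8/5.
2304*cosh(24/25)/15625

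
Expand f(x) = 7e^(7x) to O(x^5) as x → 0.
7 + 49*x + 343*x**2/2 + 2401*x**3/6 + 16807*x**4/24 + O(x**5)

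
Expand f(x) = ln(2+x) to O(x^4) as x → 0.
log(2) + x/2 - x**2/8 + x**3/24 + O(x**4)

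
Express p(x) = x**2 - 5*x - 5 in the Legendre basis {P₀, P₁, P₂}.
(-14/3)P₀ + (-5)P₁ + (2/3)P₂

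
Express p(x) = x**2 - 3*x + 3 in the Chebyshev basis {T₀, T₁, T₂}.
(7/2)T₀ + (-3)T₁ + (1/2)T₂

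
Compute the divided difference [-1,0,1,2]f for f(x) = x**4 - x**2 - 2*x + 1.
2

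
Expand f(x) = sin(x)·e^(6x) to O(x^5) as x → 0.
x + 6*x**2 + 107*x**3/6 + 35*x**4 + O(x**5)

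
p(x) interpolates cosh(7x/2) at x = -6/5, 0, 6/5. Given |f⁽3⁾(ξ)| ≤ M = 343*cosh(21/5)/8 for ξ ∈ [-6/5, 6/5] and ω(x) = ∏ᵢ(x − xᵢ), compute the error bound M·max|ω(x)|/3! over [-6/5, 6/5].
343*sqrt(3)*cosh(21/5)/125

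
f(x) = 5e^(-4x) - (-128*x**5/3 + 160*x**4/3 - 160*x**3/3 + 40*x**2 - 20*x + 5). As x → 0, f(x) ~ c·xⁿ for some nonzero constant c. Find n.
6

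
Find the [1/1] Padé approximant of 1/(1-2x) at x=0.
1/(1 - 2*x)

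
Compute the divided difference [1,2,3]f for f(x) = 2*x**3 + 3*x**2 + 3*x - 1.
15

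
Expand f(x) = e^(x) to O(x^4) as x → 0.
1 + x + x**2/2 + x**3/6 + O(x**4)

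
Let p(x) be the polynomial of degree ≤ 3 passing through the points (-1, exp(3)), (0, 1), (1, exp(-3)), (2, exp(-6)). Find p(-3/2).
(-5 + 21*exp(3) - 35*(1 - exp(3))*exp(6))*exp(-6)/16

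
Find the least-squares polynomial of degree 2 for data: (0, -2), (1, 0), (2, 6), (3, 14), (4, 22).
-12/5 + (11/5)x + x²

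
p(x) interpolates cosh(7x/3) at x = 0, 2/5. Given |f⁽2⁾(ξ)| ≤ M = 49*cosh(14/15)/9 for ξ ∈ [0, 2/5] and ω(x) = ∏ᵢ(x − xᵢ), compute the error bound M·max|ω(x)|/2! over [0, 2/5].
49*cosh(14/15)/450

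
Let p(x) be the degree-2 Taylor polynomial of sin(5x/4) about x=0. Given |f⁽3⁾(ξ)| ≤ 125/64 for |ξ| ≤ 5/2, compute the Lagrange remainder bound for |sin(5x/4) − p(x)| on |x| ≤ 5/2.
15625/3072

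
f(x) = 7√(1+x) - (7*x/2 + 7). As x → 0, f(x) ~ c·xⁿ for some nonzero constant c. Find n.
2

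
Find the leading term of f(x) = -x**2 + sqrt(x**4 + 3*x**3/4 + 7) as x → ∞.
3*x/8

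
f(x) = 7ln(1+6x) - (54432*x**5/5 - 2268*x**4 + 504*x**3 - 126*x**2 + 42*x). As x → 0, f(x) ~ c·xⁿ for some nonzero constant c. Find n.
6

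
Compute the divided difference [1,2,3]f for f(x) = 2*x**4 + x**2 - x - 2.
51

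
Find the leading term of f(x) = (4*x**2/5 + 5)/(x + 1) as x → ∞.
4*x/5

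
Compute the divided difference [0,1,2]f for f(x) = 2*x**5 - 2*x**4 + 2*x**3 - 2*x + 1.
22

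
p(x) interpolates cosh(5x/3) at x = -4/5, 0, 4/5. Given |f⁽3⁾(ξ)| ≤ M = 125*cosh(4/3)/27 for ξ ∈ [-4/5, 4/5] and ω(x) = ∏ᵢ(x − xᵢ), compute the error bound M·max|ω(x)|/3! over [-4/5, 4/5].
64*sqrt(3)*cosh(4/3)/729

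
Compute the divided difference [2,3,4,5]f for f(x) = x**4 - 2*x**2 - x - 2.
14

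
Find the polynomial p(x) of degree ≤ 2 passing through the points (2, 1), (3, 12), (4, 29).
3*x**2 - 4*x - 3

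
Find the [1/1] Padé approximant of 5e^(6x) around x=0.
(15*x + 5)/(1 - 3*x)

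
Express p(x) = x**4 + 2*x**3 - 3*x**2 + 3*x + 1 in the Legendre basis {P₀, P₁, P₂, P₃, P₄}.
(1/5)P₀ + (21/5)P₁ + (-10/7)P₂ + (4/5)P₃ + (8/35)P₄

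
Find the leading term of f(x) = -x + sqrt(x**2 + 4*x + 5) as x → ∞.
2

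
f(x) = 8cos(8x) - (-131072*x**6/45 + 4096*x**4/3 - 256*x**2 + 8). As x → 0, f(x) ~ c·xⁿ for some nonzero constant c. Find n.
8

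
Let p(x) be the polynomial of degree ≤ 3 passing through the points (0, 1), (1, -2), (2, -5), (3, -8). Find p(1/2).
-1/2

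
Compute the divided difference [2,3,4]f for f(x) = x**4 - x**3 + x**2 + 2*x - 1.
47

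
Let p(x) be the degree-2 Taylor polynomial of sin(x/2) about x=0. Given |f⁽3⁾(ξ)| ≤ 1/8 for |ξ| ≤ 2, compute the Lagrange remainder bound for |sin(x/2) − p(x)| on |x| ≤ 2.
1/6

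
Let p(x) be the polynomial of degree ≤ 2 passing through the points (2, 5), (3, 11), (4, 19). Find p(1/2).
-1/4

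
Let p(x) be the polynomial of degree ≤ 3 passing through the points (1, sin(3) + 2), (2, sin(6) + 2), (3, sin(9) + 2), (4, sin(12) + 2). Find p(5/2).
9*sin(6)/16 - sin(3)/16 - sin(12)/16 + 9*sin(9)/16 + 2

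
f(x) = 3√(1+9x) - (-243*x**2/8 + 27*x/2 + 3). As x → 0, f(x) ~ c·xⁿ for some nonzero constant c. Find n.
3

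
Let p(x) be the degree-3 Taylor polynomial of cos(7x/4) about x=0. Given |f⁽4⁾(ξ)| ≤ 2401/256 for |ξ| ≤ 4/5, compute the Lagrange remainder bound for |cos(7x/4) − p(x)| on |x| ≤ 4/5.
2401/15000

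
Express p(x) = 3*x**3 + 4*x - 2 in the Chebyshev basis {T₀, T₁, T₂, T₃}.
(-2)T₀ + (25/4)T₁ + (3/4)T₃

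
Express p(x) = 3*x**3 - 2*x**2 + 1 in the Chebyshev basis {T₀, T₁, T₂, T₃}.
(9/4)T₁ - T₂ + (3/4)T₃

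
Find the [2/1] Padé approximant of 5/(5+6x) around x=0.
1/(6*x/5 + 1)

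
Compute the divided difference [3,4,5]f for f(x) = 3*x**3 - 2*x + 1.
36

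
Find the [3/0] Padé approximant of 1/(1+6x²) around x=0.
1 - 6*x**2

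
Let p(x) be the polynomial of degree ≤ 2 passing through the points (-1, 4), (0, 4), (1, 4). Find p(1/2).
4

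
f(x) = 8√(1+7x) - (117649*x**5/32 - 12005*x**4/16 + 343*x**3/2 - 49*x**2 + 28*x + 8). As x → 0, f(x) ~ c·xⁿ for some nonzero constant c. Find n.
6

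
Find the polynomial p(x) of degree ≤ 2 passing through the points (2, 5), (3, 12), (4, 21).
x**2 + 2*x - 3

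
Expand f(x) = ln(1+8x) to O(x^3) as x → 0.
8*x - 32*x**2 + O(x**3)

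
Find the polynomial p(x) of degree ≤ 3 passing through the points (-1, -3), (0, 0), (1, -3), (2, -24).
-2*x**3 - 3*x**2 + 2*x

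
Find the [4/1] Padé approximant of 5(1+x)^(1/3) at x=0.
(5*x**4/243 - 8*x**3/81 + 2*x**2/3 + 16*x/3 + 5)/(11*x/15 + 1)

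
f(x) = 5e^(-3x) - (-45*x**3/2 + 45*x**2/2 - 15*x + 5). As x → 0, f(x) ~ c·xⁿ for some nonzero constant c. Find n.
4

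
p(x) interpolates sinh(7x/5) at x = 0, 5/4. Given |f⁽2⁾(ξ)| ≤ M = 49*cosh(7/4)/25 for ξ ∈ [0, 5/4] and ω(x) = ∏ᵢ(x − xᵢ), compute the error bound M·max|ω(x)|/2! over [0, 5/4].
49*cosh(7/4)/128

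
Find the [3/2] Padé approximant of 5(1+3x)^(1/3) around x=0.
(7*x**3/3 + 21*x**2 + 21*x + 5)/(2*x**2 + 16*x/5 + 1)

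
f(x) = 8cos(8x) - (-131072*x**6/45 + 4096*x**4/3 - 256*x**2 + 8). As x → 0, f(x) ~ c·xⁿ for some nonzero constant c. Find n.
8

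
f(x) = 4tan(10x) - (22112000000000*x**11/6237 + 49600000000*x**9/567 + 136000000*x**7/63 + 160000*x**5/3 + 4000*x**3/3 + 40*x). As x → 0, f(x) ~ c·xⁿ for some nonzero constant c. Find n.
13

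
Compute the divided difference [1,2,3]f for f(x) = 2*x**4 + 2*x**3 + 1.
62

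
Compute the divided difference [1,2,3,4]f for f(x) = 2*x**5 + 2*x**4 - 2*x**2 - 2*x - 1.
150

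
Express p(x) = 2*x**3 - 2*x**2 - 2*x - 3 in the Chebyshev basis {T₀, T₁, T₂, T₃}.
(-4)T₀ + (-1/2)T₁ - T₂ + (1/2)T₃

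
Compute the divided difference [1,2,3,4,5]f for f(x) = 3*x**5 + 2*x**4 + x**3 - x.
47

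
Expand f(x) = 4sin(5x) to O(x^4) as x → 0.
20*x - 250*x**3/3 + O(x**4)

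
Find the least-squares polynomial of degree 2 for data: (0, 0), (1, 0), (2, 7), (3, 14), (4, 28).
-1/5 - x + (2)x²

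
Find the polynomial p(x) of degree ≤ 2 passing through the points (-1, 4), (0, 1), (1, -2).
1 - 3*x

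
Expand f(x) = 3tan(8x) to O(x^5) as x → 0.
24*x + 512*x**3 + O(x**5)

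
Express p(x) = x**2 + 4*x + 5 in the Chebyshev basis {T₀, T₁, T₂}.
(11/2)T₀ + (4)T₁ + (1/2)T₂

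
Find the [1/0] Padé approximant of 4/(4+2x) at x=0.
1 - x/2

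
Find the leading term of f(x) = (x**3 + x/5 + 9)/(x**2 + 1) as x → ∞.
x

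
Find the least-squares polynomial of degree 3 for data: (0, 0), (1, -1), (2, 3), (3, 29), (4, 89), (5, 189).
7/18 + (-2167/756)x + (-103/63)x² + (211/108)x³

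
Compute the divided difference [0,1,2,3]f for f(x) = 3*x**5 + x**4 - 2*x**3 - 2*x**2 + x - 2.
79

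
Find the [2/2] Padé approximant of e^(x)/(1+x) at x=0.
(7*x**2/36 + 2*x/3 + 1)/(-11*x**2/36 + 2*x/3 + 1)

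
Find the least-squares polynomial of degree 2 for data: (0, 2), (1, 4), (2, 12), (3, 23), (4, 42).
73/35 + (-47/70)x + (37/14)x²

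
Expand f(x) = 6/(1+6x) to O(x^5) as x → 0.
6 - 36*x + 216*x**2 - 1296*x**3 + 7776*x**4 + O(x**5)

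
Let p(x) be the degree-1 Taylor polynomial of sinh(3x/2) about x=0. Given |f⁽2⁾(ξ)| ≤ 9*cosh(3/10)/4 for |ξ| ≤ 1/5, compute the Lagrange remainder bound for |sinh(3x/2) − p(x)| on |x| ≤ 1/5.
9*cosh(3/10)/200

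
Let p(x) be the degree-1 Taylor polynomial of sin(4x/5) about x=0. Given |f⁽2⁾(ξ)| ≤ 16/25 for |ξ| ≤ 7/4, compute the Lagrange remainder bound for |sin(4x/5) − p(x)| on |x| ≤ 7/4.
49/50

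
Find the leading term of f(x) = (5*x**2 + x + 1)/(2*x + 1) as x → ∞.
5*x/2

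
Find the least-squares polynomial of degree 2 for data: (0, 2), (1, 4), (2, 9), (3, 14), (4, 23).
2 + (6/5)x + x²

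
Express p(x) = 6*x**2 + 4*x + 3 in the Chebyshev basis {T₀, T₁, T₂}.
(6)T₀ + (4)T₁ + (3)T₂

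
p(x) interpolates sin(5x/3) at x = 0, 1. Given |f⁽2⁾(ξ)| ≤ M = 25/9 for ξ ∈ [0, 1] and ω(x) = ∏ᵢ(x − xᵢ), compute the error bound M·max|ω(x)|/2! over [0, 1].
25/72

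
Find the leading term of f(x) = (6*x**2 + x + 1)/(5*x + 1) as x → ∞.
6*x/5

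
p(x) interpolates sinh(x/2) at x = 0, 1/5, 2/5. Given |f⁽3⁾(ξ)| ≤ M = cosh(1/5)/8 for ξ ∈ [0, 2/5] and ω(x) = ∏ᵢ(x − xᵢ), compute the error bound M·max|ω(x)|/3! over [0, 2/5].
sqrt(3)*cosh(1/5)/27000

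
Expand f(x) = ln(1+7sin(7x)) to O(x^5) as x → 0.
49*x - 2401*x**2/2 + 232897*x**3/6 - 17059105*x**4/12 + O(x**5)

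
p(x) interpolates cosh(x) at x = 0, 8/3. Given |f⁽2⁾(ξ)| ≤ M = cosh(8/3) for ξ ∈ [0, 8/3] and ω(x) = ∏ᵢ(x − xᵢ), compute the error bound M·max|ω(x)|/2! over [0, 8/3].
8*cosh(8/3)/9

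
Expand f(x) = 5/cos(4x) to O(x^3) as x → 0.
5 + 40*x**2 + O(x**3)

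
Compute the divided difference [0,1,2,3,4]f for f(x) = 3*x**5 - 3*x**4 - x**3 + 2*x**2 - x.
27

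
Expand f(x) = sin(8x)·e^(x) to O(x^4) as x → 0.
8*x + 8*x**2 - 244*x**3/3 + O(x**4)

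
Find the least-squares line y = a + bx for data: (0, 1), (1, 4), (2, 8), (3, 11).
a = 9/10, b = 17/5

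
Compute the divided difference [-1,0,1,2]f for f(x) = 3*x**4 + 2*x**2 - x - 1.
6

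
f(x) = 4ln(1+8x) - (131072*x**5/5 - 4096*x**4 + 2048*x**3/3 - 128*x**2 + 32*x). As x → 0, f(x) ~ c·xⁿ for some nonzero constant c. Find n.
6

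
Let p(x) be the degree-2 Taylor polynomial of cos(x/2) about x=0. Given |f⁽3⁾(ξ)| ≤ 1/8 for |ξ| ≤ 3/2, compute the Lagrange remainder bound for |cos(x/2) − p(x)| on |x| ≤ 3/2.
9/128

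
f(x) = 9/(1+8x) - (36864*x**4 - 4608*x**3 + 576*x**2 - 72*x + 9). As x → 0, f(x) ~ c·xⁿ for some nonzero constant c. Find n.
5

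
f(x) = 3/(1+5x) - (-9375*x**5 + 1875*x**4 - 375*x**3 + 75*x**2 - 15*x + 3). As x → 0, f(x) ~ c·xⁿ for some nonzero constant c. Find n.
6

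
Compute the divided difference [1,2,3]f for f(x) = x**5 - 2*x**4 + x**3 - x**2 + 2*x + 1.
45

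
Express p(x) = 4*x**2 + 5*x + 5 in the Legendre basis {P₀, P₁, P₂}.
(19/3)P₀ + (5)P₁ + (8/3)P₂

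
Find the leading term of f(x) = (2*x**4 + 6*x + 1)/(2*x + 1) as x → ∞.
x**3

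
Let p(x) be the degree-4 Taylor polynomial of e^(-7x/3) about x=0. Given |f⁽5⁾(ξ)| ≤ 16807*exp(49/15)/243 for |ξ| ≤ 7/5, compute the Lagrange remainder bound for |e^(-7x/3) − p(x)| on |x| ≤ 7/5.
282475249*exp(49/15)/91125000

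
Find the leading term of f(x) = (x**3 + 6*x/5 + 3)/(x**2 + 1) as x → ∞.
x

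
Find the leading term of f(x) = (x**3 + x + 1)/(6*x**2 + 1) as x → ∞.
x/6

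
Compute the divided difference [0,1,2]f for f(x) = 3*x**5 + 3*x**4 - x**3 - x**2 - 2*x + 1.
62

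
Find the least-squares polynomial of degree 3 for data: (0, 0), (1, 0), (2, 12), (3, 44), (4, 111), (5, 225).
-23/126 + (-43/756)x + (-295/252)x² + (55/27)x³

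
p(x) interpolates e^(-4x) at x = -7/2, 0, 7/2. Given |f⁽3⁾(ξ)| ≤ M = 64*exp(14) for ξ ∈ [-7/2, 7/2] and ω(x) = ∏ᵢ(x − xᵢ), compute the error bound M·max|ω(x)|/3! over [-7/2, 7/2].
2744*sqrt(3)*exp(14)/27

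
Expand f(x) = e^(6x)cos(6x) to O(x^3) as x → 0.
1 + 6*x + O(x**3)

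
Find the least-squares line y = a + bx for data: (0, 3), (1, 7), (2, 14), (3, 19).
a = 5/2, b = 11/2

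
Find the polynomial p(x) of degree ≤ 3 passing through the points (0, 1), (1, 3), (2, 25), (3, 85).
3*x**3 + x**2 - 2*x + 1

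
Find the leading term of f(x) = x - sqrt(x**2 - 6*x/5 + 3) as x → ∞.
3/5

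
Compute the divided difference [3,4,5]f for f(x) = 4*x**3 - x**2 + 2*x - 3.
47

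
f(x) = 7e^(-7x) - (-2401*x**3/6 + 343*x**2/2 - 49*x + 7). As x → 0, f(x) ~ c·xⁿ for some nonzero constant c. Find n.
4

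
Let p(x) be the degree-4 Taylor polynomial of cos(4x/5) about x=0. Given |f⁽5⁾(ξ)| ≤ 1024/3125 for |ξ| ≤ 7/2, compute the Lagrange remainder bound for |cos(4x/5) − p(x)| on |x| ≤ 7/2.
67228/46875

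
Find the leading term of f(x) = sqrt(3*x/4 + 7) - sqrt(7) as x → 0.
3*sqrt(7)*x/56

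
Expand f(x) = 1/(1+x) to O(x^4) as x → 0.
1 - x + x**2 - x**3 + O(x**4)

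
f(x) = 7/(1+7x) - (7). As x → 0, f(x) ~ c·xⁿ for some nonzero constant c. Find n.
1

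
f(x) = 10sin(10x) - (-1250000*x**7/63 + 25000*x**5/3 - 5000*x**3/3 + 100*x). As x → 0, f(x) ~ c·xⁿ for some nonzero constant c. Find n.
9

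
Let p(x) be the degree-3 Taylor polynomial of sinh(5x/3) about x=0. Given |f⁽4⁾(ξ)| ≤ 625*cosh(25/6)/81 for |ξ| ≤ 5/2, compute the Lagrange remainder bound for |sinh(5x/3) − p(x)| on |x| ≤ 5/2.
390625*cosh(25/6)/31104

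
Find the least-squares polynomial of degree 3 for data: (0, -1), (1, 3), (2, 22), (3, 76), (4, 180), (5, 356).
-43/42 + (613/252)x + (-125/84)x² + (55/18)x³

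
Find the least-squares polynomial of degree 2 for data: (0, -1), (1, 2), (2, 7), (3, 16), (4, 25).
-39/35 + (71/35)x + (8/7)x²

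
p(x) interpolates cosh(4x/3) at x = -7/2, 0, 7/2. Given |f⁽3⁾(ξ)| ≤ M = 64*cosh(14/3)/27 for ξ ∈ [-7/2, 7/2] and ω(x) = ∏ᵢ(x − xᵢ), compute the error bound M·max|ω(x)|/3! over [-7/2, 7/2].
2744*sqrt(3)*cosh(14/3)/729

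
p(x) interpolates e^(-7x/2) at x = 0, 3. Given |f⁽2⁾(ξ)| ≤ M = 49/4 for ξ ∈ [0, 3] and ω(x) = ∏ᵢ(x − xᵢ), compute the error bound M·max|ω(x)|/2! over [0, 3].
441/32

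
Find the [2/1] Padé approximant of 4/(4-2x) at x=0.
1/(1 - x/2)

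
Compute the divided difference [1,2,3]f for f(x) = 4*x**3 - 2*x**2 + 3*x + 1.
22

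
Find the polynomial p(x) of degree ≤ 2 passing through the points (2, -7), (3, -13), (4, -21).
-x**2 - x - 1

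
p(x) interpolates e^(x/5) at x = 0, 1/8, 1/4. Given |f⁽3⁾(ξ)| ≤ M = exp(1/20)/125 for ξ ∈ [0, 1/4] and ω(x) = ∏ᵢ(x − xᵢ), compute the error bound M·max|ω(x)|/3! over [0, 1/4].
sqrt(3)*exp(1/20)/1728000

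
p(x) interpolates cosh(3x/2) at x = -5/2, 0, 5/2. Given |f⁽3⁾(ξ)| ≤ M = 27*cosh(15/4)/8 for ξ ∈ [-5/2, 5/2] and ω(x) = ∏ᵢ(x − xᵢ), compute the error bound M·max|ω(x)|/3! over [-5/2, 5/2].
125*sqrt(3)*cosh(15/4)/64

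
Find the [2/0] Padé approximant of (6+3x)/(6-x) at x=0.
x**2/9 + 2*x/3 + 1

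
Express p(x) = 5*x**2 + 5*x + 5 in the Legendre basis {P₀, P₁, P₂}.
(20/3)P₀ + (5)P₁ + (10/3)P₂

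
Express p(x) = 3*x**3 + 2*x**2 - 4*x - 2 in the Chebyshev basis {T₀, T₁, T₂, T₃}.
-T₀ + (-7/4)T₁ + T₂ + (3/4)T₃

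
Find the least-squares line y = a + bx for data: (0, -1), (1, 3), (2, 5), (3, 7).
a = -2/5, b = 13/5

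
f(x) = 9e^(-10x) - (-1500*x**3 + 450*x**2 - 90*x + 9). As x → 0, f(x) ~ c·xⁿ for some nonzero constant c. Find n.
4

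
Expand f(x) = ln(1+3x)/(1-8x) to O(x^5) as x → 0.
3*x + 39*x**2/2 + 165*x**3 + 5199*x**4/4 + O(x**5)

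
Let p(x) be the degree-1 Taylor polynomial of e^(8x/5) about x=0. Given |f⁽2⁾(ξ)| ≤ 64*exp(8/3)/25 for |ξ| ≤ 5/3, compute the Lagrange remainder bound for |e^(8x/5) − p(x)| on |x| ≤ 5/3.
32*exp(8/3)/9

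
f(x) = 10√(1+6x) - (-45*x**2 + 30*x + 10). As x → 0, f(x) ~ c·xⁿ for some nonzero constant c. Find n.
3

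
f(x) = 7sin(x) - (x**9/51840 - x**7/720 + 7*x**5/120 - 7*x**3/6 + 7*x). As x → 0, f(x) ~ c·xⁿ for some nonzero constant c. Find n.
11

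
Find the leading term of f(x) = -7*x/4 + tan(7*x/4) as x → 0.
343*x**3/192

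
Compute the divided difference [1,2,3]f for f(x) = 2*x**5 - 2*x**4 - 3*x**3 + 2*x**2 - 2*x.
114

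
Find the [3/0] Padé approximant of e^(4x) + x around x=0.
32*x**3/3 + 8*x**2 + 5*x + 1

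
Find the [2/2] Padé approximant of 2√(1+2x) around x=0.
(5*x**2/2 + 5*x + 2)/(x**2/4 + 3*x/2 + 1)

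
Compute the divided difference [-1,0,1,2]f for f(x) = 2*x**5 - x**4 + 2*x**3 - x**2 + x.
10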